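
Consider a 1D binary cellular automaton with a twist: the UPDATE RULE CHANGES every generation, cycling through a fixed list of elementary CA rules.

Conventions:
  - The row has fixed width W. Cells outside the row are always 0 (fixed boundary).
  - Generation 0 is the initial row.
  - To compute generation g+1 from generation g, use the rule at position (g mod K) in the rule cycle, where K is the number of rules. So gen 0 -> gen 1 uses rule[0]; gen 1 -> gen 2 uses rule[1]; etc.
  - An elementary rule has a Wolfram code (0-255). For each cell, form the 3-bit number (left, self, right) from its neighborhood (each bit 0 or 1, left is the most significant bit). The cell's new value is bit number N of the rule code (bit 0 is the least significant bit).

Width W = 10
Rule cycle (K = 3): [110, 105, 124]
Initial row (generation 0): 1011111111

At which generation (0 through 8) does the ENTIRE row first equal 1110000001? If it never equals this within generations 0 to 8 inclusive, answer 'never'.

Gen 0: 1011111111
Gen 1 (rule 110): 1110000001
Gen 2 (rule 105): 1010111100
Gen 3 (rule 124): 1111100110
Gen 4 (rule 110): 1000101110
Gen 5 (rule 105): 0010011010
Gen 6 (rule 124): 0011011111
Gen 7 (rule 110): 0111110001
Gen 8 (rule 105): 0100010100

Answer: 1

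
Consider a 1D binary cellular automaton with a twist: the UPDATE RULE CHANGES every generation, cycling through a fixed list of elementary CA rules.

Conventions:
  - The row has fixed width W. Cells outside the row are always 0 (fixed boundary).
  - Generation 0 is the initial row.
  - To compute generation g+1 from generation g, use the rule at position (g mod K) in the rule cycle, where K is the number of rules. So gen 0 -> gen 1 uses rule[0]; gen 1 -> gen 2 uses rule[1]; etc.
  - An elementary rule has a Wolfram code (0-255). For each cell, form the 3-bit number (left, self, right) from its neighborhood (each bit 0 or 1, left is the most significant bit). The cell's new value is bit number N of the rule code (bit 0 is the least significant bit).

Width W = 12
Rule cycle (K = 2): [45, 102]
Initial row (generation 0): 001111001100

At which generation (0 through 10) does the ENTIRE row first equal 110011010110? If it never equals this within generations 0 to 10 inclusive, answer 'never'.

Answer: 10

Derivation:
Gen 0: 001111001100
Gen 1 (rule 45): 101000001001
Gen 2 (rule 102): 111000011011
Gen 3 (rule 45): 100011010110
Gen 4 (rule 102): 100101111010
Gen 5 (rule 45): 100111000110
Gen 6 (rule 102): 101001001010
Gen 7 (rule 45): 111001001110
Gen 8 (rule 102): 001011010010
Gen 9 (rule 45): 101110110010
Gen 10 (rule 102): 110011010110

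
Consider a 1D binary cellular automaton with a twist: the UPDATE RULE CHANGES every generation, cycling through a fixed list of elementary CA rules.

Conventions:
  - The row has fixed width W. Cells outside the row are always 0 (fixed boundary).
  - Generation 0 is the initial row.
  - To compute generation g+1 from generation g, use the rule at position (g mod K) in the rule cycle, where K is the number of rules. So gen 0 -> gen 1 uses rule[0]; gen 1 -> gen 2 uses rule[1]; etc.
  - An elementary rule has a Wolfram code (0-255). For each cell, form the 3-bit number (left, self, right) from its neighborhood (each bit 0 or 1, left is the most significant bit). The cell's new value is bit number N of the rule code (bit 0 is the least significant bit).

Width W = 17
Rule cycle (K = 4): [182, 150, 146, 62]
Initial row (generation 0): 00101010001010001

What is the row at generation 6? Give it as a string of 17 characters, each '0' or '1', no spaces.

Answer: 11110000111110011

Derivation:
Gen 0: 00101010001010001
Gen 1 (rule 182): 01111111011111011
Gen 2 (rule 150): 10111110001110000
Gen 3 (rule 146): 00011101010101000
Gen 4 (rule 62): 00110011111111100
Gen 5 (rule 182): 01001101111111010
Gen 6 (rule 150): 11110000111110011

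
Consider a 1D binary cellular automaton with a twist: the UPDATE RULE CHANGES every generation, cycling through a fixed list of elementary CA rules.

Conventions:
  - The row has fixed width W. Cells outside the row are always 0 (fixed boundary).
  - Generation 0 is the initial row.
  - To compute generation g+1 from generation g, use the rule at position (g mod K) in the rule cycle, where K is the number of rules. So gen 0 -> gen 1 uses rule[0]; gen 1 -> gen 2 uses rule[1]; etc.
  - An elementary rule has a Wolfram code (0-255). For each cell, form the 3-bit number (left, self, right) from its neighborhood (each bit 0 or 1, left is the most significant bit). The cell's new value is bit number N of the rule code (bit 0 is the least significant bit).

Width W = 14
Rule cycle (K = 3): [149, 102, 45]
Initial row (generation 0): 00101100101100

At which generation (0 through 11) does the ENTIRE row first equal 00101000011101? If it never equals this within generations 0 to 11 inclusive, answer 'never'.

Answer: 8

Derivation:
Gen 0: 00101100101100
Gen 1 (rule 149): 10100010100011
Gen 2 (rule 102): 11100111100101
Gen 3 (rule 45): 10000100000111
Gen 4 (rule 149): 11110111110010
Gen 5 (rule 102): 00011000010110
Gen 6 (rule 45): 11010011011100
Gen 7 (rule 149): 00011000001011
Gen 8 (rule 102): 00101000011101
Gen 9 (rule 45): 10111011010011
Gen 10 (rule 149): 10010000011000
Gen 11 (rule 102): 10110000101000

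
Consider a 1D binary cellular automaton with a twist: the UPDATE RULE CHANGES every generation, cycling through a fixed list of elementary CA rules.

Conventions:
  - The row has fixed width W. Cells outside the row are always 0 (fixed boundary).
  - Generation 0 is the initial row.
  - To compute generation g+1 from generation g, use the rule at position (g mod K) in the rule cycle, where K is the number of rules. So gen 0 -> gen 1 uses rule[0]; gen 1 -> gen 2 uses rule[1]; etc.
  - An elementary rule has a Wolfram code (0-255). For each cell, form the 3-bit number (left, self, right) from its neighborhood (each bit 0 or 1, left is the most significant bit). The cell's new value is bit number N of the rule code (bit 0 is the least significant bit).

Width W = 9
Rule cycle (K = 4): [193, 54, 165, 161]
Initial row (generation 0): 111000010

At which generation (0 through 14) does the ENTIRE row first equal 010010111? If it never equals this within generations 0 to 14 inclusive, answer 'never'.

Answer: 11

Derivation:
Gen 0: 111000010
Gen 1 (rule 193): 011011000
Gen 2 (rule 54): 100100100
Gen 3 (rule 165): 100100101
Gen 4 (rule 161): 000000010
Gen 5 (rule 193): 111111000
Gen 6 (rule 54): 000000100
Gen 7 (rule 165): 111110101
Gen 8 (rule 161): 011101010
Gen 9 (rule 193): 001100000
Gen 10 (rule 54): 010010000
Gen 11 (rule 165): 010010111
Gen 12 (rule 161): 000001010
Gen 13 (rule 193): 111100000
Gen 14 (rule 54): 000010000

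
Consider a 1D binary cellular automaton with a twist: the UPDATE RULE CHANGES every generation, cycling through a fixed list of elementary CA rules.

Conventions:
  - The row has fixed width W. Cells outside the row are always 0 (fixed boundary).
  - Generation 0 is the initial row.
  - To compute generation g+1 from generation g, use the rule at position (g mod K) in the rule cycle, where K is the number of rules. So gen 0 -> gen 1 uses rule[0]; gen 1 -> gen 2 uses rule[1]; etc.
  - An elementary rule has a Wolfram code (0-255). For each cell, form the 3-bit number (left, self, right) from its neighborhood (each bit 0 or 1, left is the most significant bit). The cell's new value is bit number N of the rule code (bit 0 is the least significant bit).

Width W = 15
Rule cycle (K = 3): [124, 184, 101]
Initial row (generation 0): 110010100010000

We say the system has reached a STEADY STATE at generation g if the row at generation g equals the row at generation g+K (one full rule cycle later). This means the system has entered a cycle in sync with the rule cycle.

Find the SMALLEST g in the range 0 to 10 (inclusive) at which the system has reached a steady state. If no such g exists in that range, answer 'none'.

Answer: none

Derivation:
Gen 0: 110010100010000
Gen 1 (rule 124): 111011110011000
Gen 2 (rule 184): 110111101010100
Gen 3 (rule 101): 011000111111101
Gen 4 (rule 124): 011100100000111
Gen 5 (rule 184): 011010010000110
Gen 6 (rule 101): 001110010110010
Gen 7 (rule 124): 001011011111011
Gen 8 (rule 184): 000110111110110
Gen 9 (rule 101): 110011000011010
Gen 10 (rule 124): 111011100011111
Gen 11 (rule 184): 110111010011110
Gen 12 (rule 101): 011001110000010
Gen 13 (rule 124): 011101011000011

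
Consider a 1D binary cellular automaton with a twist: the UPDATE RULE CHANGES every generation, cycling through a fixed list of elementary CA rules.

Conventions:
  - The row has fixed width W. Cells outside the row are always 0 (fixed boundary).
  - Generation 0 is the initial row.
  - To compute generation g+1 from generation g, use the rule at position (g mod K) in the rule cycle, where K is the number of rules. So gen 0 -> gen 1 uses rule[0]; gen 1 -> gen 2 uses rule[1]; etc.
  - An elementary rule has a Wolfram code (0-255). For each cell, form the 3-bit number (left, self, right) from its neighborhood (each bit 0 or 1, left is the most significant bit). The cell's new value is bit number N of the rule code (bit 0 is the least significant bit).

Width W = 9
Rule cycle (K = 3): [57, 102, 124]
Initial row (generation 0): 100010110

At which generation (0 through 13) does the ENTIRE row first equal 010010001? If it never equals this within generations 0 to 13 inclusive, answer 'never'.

Gen 0: 100010110
Gen 1 (rule 57): 011001101
Gen 2 (rule 102): 101010111
Gen 3 (rule 124): 111111101
Gen 4 (rule 57): 100000010
Gen 5 (rule 102): 100000110
Gen 6 (rule 124): 110000111
Gen 7 (rule 57): 101110100
Gen 8 (rule 102): 110011100
Gen 9 (rule 124): 111010110
Gen 10 (rule 57): 100101101
Gen 11 (rule 102): 101110111
Gen 12 (rule 124): 111011101
Gen 13 (rule 57): 100110010

Answer: never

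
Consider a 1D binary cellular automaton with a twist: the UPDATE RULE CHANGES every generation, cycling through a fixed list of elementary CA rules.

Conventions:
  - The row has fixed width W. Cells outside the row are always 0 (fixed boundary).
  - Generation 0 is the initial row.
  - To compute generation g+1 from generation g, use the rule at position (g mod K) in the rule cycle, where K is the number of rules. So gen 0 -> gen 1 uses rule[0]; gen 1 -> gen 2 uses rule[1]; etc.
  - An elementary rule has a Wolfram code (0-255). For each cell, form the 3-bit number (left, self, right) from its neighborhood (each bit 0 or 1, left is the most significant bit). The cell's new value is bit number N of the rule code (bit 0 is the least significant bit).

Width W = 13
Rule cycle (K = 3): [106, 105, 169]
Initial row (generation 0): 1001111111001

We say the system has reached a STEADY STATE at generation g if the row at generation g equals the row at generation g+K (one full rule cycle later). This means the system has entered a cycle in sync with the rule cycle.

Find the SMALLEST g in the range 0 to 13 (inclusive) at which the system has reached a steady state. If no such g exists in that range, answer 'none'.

Answer: none

Derivation:
Gen 0: 1001111111001
Gen 1 (rule 106): 0011000001010
Gen 2 (rule 105): 1011011100100
Gen 3 (rule 169): 0110111000001
Gen 4 (rule 106): 1111101000010
Gen 5 (rule 105): 1000110011000
Gen 6 (rule 169): 0010100010011
Gen 7 (rule 106): 0101000100111
Gen 8 (rule 105): 0010010000101
Gen 9 (rule 169): 1000000110010
Gen 10 (rule 106): 0000001110100
Gen 11 (rule 105): 1111101011001
Gen 12 (rule 169): 1111010110000
Gen 13 (rule 106): 1001101110000
Gen 14 (rule 105): 0001111010111
Gen 15 (rule 169): 1101110101110
Gen 16 (rule 106): 1111011011010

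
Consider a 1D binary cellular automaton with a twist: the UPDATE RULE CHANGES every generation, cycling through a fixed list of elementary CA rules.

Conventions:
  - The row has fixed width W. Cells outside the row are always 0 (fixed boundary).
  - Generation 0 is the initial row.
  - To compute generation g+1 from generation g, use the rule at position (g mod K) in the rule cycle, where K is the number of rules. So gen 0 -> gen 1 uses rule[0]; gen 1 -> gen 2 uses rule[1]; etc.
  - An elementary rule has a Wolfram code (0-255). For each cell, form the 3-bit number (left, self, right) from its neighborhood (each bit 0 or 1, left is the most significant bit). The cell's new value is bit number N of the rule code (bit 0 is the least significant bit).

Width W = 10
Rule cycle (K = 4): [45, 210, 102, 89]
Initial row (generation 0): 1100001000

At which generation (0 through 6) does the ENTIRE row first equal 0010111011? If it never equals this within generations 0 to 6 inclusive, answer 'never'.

Gen 0: 1100001000
Gen 1 (rule 45): 1001101011
Gen 2 (rule 210): 0110100001
Gen 3 (rule 102): 1011100011
Gen 4 (rule 89): 0010111011
Gen 5 (rule 45): 1011100110
Gen 6 (rule 210): 0001111011

Answer: 4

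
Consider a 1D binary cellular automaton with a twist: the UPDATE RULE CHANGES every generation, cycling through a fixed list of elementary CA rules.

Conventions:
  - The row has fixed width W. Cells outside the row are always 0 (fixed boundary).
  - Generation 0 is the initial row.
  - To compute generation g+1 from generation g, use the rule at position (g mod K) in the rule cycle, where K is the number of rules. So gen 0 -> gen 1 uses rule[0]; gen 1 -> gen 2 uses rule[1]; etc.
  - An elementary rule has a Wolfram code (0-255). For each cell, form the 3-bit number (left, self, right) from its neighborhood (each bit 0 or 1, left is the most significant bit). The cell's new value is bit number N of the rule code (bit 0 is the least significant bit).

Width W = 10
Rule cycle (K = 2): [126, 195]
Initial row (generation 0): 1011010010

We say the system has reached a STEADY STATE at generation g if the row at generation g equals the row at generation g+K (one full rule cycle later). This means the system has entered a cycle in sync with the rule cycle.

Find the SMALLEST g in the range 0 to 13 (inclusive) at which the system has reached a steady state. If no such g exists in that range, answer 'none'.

Answer: none

Derivation:
Gen 0: 1011010010
Gen 1 (rule 126): 1111111111
Gen 2 (rule 195): 0111111111
Gen 3 (rule 126): 1100000001
Gen 4 (rule 195): 0101111110
Gen 5 (rule 126): 1111000011
Gen 6 (rule 195): 0111011101
Gen 7 (rule 126): 1101110111
Gen 8 (rule 195): 0100110011
Gen 9 (rule 126): 1111111111
Gen 10 (rule 195): 0111111111
Gen 11 (rule 126): 1100000001
Gen 12 (rule 195): 0101111110
Gen 13 (rule 126): 1111000011
Gen 14 (rule 195): 0111011101
Gen 15 (rule 126): 1101110111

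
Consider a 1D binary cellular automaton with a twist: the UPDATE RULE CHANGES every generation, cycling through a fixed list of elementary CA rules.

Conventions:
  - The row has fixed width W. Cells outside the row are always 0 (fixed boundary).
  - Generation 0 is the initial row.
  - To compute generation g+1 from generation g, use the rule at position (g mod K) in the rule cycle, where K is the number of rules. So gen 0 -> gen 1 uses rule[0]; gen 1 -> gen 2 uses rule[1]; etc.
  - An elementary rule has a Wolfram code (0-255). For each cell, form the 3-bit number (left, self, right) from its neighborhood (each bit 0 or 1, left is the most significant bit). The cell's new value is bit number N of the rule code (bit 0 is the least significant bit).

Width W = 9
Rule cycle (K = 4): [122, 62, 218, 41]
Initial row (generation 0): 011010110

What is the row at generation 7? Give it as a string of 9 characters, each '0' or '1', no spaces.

Gen 0: 011010110
Gen 1 (rule 122): 111101111
Gen 2 (rule 62): 100011000
Gen 3 (rule 218): 010111100
Gen 4 (rule 41): 001100001
Gen 5 (rule 122): 011110010
Gen 6 (rule 62): 110001111
Gen 7 (rule 218): 111011111

Answer: 111011111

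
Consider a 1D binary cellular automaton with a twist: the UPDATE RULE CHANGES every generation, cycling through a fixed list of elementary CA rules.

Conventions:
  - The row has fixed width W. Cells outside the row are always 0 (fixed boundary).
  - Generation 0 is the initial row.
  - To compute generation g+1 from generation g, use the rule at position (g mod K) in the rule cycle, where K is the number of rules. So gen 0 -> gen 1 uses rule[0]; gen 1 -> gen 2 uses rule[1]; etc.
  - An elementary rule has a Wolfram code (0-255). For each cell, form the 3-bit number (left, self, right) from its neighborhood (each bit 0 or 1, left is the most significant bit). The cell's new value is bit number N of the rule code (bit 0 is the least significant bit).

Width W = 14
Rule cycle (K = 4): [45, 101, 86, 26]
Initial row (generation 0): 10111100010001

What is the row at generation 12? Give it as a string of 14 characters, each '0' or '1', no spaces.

Gen 0: 10111100010001
Gen 1 (rule 45): 11100001010101
Gen 2 (rule 101): 00101101111111
Gen 3 (rule 86): 01100100000001
Gen 4 (rule 26): 11011010000010
Gen 5 (rule 45): 10110110111010
Gen 6 (rule 101): 11011011001110
Gen 7 (rule 86): 01001001110011
Gen 8 (rule 26): 10110111001110
Gen 9 (rule 45): 11101100001000
Gen 10 (rule 101): 00110101101011
Gen 11 (rule 86): 01010100101001
Gen 12 (rule 26): 10000011000110

Answer: 10000011000110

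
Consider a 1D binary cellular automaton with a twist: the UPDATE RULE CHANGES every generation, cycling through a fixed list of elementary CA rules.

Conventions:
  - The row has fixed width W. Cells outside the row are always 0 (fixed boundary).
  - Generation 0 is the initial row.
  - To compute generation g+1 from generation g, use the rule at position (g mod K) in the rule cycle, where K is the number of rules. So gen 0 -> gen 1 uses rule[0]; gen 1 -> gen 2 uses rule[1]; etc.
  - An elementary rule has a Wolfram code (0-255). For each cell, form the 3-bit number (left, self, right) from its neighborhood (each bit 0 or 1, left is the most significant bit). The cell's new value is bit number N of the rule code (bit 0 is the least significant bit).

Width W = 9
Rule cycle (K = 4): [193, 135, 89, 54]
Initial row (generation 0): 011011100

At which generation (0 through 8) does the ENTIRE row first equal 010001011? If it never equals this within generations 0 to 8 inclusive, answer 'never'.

Answer: never

Derivation:
Gen 0: 011011100
Gen 1 (rule 193): 001001101
Gen 2 (rule 135): 111010001
Gen 3 (rule 89): 101001100
Gen 4 (rule 54): 111110010
Gen 5 (rule 193): 011110000
Gen 6 (rule 135): 101100111
Gen 7 (rule 89): 001110101
Gen 8 (rule 54): 010001111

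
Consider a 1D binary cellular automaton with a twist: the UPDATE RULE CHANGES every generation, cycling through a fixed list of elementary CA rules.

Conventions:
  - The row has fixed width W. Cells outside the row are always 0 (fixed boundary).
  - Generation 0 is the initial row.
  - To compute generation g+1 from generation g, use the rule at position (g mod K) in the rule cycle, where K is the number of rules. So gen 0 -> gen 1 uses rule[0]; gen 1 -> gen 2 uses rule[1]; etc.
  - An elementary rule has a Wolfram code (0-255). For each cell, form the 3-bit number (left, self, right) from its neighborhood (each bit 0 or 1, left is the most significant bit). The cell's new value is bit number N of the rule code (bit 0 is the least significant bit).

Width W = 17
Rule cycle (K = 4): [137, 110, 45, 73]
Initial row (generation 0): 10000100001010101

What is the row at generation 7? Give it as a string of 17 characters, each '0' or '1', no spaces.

Gen 0: 10000100001010101
Gen 1 (rule 137): 00110001100000000
Gen 2 (rule 110): 01110011100000000
Gen 3 (rule 45): 01000010001111111
Gen 4 (rule 73): 00011000101000001
Gen 5 (rule 137): 11010010000011100
Gen 6 (rule 110): 11110110000110100
Gen 7 (rule 45): 10001100110101101

Answer: 10001100110101101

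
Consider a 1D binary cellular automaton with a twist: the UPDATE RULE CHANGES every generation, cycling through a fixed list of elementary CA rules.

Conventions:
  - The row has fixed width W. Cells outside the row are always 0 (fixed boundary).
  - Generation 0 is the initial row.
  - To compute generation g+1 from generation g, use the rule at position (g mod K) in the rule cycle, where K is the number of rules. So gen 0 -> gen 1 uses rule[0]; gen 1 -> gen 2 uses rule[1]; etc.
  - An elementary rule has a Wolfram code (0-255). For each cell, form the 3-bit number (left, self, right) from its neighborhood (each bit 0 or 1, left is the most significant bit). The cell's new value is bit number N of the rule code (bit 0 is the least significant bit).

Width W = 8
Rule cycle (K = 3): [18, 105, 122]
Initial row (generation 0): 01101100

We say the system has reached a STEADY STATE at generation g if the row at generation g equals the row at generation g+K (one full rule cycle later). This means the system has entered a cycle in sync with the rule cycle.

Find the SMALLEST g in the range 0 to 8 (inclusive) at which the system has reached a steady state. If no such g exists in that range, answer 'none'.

Gen 0: 01101100
Gen 1 (rule 18): 10000010
Gen 2 (rule 105): 00111000
Gen 3 (rule 122): 01101100
Gen 4 (rule 18): 10000010
Gen 5 (rule 105): 00111000
Gen 6 (rule 122): 01101100
Gen 7 (rule 18): 10000010
Gen 8 (rule 105): 00111000
Gen 9 (rule 122): 01101100
Gen 10 (rule 18): 10000010
Gen 11 (rule 105): 00111000

Answer: 0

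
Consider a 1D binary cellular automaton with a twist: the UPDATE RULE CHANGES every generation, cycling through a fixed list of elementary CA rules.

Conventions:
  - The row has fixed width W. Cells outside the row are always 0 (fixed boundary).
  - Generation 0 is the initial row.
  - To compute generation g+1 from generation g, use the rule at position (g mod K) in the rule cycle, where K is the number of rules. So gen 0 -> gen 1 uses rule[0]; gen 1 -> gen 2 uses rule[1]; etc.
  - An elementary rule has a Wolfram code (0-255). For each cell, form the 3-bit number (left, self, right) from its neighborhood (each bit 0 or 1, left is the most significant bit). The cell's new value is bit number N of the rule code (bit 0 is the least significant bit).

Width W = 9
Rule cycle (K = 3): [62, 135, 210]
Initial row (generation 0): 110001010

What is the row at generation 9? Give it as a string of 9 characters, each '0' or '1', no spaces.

Answer: 001000001

Derivation:
Gen 0: 110001010
Gen 1 (rule 62): 101011111
Gen 2 (rule 135): 101001110
Gen 3 (rule 210): 000110111
Gen 4 (rule 62): 001101100
Gen 5 (rule 135): 110000001
Gen 6 (rule 210): 011000010
Gen 7 (rule 62): 110100111
Gen 8 (rule 135): 000101010
Gen 9 (rule 210): 001000001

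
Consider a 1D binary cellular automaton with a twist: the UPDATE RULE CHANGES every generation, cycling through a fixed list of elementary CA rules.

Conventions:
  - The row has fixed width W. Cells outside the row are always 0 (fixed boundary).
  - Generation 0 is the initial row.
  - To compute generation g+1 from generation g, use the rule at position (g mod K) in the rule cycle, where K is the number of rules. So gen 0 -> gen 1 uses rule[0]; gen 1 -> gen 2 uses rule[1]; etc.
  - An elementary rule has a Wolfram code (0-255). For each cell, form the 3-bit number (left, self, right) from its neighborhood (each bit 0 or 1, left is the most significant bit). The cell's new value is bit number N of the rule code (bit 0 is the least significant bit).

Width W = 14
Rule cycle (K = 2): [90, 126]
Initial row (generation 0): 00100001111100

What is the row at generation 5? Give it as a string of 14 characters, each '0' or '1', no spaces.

Answer: 11100011000001

Derivation:
Gen 0: 00100001111100
Gen 1 (rule 90): 01010011000110
Gen 2 (rule 126): 11111111101111
Gen 3 (rule 90): 10000000101001
Gen 4 (rule 126): 11000001111111
Gen 5 (rule 90): 11100011000001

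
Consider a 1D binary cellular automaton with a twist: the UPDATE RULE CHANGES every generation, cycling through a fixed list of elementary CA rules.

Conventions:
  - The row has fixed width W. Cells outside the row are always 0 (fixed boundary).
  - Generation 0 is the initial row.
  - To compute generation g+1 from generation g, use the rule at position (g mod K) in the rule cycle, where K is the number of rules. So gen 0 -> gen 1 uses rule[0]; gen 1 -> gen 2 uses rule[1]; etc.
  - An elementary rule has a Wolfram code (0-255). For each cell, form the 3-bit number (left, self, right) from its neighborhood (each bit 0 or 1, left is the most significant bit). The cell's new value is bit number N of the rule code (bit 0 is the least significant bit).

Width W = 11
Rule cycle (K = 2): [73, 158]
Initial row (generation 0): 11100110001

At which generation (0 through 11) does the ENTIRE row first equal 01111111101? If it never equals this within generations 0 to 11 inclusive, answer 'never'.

Gen 0: 11100110001
Gen 1 (rule 73): 10100110100
Gen 2 (rule 158): 10111100110
Gen 3 (rule 73): 00100100110
Gen 4 (rule 158): 01111111101
Gen 5 (rule 73): 01000000100
Gen 6 (rule 158): 11100001110
Gen 7 (rule 73): 10101101010
Gen 8 (rule 158): 10101001011
Gen 9 (rule 73): 00000000011
Gen 10 (rule 158): 00000000110
Gen 11 (rule 73): 11111110110

Answer: 4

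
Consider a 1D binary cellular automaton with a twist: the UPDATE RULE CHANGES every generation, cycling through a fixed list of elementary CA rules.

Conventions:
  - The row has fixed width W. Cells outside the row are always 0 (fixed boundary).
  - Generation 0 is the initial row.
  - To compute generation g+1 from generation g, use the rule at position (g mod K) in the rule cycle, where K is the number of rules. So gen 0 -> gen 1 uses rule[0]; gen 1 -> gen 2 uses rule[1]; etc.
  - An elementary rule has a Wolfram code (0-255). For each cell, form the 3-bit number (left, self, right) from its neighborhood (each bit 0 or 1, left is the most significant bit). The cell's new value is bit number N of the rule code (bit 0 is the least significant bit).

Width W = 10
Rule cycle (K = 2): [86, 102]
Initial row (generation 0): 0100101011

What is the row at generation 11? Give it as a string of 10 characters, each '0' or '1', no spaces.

Gen 0: 0100101011
Gen 1 (rule 86): 1111101001
Gen 2 (rule 102): 0000111011
Gen 3 (rule 86): 0001001001
Gen 4 (rule 102): 0011011011
Gen 5 (rule 86): 0101001001
Gen 6 (rule 102): 1111011011
Gen 7 (rule 86): 0001001001
Gen 8 (rule 102): 0011011011
Gen 9 (rule 86): 0101001001
Gen 10 (rule 102): 1111011011
Gen 11 (rule 86): 0001001001

Answer: 0001001001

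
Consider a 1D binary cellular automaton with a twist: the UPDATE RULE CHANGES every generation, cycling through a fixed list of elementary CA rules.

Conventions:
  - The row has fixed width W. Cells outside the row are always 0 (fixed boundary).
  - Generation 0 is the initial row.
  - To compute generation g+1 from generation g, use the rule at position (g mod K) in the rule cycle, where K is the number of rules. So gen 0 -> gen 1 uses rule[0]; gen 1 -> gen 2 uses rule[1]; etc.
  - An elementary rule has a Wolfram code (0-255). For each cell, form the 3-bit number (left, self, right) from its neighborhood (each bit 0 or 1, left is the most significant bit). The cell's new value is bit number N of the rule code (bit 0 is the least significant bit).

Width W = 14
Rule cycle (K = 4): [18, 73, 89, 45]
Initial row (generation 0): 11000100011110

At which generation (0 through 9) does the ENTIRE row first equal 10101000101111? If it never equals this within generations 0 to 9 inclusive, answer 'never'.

Gen 0: 11000100011110
Gen 1 (rule 18): 00101010100001
Gen 2 (rule 73): 10000000001100
Gen 3 (rule 89): 01111111101111
Gen 4 (rule 45): 01000000011000
Gen 5 (rule 18): 10100000100100
Gen 6 (rule 73): 00001110000001
Gen 7 (rule 89): 11101011111100
Gen 8 (rule 45): 10011110000001
Gen 9 (rule 18): 01100001000010

Answer: never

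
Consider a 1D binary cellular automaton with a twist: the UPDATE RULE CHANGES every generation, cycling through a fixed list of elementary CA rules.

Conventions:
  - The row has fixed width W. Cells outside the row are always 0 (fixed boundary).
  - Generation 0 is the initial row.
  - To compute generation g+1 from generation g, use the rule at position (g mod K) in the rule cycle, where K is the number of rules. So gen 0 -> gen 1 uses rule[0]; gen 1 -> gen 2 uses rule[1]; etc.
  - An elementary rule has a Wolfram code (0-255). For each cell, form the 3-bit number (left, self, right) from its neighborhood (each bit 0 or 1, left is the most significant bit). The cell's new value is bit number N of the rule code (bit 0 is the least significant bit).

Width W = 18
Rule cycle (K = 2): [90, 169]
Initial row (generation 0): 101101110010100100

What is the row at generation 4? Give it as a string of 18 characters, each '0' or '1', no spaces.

Gen 0: 101101110010100100
Gen 1 (rule 90): 001101011100011010
Gen 2 (rule 169): 101010111001010100
Gen 3 (rule 90): 000000101110000010
Gen 4 (rule 169): 111110011100111000

Answer: 111110011100111000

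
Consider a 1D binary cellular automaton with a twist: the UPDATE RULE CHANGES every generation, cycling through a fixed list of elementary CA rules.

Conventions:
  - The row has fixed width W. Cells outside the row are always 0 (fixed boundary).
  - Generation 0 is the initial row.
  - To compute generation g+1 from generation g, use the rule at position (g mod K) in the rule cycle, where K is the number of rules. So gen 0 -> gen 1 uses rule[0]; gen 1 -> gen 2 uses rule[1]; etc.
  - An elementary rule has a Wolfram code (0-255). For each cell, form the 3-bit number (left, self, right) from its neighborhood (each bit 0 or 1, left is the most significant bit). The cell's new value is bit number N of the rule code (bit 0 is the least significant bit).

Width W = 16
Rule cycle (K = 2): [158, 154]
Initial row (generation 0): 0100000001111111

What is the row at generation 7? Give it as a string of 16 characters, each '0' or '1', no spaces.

Gen 0: 0100000001111111
Gen 1 (rule 158): 1110000011111110
Gen 2 (rule 154): 1101000111111101
Gen 3 (rule 158): 1001101111111001
Gen 4 (rule 154): 0111001111110110
Gen 5 (rule 158): 1110111111100101
Gen 6 (rule 154): 1100111111011000
Gen 7 (rule 158): 1011111110010100

Answer: 1011111110010100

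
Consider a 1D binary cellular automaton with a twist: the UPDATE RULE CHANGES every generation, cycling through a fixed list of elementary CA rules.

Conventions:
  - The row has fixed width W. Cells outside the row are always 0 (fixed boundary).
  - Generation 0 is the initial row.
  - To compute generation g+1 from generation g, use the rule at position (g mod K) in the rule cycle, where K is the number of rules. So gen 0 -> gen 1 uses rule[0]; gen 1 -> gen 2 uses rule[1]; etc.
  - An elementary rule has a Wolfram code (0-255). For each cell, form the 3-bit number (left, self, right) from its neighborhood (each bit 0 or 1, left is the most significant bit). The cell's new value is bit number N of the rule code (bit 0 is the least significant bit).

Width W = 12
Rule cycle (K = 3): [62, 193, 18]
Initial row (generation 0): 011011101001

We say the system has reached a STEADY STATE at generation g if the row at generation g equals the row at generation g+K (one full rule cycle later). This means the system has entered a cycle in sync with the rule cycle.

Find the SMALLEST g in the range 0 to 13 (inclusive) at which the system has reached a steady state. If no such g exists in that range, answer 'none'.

Answer: none

Derivation:
Gen 0: 011011101001
Gen 1 (rule 62): 110110011111
Gen 2 (rule 193): 010010001111
Gen 3 (rule 18): 101101010000
Gen 4 (rule 62): 111011111000
Gen 5 (rule 193): 011001111011
Gen 6 (rule 18): 100110000000
Gen 7 (rule 62): 111101000000
Gen 8 (rule 193): 011100011111
Gen 9 (rule 18): 100010100000
Gen 10 (rule 62): 110111110000
Gen 11 (rule 193): 010011110111
Gen 12 (rule 18): 101100000000
Gen 13 (rule 62): 111010000000
Gen 14 (rule 193): 011000111111
Gen 15 (rule 18): 100101000000
Gen 16 (rule 62): 111111100000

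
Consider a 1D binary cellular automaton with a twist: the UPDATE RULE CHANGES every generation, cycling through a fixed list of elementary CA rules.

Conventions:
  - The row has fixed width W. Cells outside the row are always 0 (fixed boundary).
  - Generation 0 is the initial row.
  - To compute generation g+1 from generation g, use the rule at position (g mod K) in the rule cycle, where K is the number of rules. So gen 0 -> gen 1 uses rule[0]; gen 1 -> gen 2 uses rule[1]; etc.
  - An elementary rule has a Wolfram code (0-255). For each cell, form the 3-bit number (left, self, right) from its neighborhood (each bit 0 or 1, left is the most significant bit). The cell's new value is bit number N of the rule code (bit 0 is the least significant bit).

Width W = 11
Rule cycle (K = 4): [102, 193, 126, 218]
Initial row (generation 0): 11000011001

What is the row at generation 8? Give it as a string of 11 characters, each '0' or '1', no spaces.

Answer: 11111100000

Derivation:
Gen 0: 11000011001
Gen 1 (rule 102): 01000101011
Gen 2 (rule 193): 00010000001
Gen 3 (rule 126): 00111000011
Gen 4 (rule 218): 01111100111
Gen 5 (rule 102): 10000101001
Gen 6 (rule 193): 00110000000
Gen 7 (rule 126): 01111000000
Gen 8 (rule 218): 11111100000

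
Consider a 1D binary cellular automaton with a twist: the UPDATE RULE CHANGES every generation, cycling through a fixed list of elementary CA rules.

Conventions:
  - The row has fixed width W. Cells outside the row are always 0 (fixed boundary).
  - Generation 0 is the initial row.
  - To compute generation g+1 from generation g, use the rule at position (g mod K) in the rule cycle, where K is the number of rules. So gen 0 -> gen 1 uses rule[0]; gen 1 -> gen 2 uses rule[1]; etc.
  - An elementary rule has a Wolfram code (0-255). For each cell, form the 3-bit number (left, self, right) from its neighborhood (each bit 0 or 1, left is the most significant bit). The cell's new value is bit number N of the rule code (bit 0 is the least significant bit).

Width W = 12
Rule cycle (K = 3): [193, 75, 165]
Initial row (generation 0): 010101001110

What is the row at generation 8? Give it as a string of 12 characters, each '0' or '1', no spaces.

Gen 0: 010101001110
Gen 1 (rule 193): 000000000110
Gen 2 (rule 75): 111111111110
Gen 3 (rule 165): 011111111100
Gen 4 (rule 193): 001111111101
Gen 5 (rule 75): 111000000100
Gen 6 (rule 165): 010011110101
Gen 7 (rule 193): 000001110000
Gen 8 (rule 75): 111111010111

Answer: 111111010111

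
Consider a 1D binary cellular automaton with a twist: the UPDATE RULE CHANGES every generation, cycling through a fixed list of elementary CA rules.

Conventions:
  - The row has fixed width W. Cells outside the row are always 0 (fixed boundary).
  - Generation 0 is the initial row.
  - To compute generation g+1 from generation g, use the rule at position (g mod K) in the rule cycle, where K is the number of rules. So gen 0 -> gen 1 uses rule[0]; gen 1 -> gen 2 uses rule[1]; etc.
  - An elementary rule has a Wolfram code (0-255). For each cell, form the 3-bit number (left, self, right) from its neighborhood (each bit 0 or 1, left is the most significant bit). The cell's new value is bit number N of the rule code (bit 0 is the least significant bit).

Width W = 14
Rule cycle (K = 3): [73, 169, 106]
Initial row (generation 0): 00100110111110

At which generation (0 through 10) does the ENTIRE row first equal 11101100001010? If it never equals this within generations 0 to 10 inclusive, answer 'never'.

Answer: never

Derivation:
Gen 0: 00100110111110
Gen 1 (rule 73): 10000110100010
Gen 2 (rule 169): 00110101001000
Gen 3 (rule 106): 01111010010000
Gen 4 (rule 73): 01001000000111
Gen 5 (rule 169): 00000011110110
Gen 6 (rule 106): 00000110011110
Gen 7 (rule 73): 11110110010010
Gen 8 (rule 169): 11101100000000
Gen 9 (rule 106): 10111100000000
Gen 10 (rule 73): 00100101111111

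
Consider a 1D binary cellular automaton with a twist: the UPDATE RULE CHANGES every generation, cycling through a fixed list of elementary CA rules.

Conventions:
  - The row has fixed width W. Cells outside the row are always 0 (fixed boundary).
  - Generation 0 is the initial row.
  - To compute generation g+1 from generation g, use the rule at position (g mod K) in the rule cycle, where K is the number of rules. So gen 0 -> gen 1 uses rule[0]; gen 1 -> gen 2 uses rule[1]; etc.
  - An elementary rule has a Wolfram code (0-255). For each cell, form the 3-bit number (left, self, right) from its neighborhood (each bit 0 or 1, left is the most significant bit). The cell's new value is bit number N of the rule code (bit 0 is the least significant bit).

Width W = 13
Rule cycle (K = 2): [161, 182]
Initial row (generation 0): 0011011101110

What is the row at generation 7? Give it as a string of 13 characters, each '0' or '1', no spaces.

Answer: 0011101010100

Derivation:
Gen 0: 0011011101110
Gen 1 (rule 161): 1000101010100
Gen 2 (rule 182): 1101111111110
Gen 3 (rule 161): 0010111111100
Gen 4 (rule 182): 0111011111010
Gen 5 (rule 161): 0010101110100
Gen 6 (rule 182): 0111110101110
Gen 7 (rule 161): 0011101010100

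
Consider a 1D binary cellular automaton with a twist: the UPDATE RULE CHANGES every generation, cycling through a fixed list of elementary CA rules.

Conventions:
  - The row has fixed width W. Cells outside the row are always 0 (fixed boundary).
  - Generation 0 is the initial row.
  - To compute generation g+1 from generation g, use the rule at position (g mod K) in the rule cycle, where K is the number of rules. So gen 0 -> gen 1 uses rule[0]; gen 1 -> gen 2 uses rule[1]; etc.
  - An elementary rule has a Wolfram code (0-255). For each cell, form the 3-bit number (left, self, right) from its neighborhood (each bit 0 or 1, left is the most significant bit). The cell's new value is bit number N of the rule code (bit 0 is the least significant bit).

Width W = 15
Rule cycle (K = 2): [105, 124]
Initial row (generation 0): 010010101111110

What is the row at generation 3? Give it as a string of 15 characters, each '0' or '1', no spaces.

Answer: 111101000101011

Derivation:
Gen 0: 010010101111110
Gen 1 (rule 105): 000001011000010
Gen 2 (rule 124): 000001111100011
Gen 3 (rule 105): 111101000101011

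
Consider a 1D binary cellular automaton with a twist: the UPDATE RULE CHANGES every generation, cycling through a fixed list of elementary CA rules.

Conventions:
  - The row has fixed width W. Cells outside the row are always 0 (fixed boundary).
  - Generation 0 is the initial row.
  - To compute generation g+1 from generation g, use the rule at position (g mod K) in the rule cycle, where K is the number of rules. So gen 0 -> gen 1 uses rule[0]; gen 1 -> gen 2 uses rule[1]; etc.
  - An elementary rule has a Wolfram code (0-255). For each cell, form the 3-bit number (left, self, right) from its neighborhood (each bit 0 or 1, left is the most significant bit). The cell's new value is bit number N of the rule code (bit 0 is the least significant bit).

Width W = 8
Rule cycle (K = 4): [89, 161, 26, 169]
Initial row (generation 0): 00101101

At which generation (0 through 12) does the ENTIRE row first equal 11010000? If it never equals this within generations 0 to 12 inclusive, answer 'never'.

Answer: 8

Derivation:
Gen 0: 00101101
Gen 1 (rule 89): 10001100
Gen 2 (rule 161): 00100001
Gen 3 (rule 26): 01010010
Gen 4 (rule 169): 00100000
Gen 5 (rule 89): 10011111
Gen 6 (rule 161): 00001110
Gen 7 (rule 26): 00011001
Gen 8 (rule 169): 11010000
Gen 9 (rule 89): 11001111
Gen 10 (rule 161): 00000110
Gen 11 (rule 26): 00001101
Gen 12 (rule 169): 11101010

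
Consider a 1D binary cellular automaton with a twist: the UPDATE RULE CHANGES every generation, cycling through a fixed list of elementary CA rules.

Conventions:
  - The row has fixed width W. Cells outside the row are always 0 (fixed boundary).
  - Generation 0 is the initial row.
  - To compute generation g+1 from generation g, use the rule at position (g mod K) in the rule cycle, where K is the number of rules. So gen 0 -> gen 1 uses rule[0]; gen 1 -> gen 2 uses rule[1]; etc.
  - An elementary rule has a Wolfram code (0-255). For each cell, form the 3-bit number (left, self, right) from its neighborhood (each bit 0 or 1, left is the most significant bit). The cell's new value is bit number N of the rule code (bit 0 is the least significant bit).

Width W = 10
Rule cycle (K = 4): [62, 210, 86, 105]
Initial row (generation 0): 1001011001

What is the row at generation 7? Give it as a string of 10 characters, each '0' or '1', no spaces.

Gen 0: 1001011001
Gen 1 (rule 62): 1111110111
Gen 2 (rule 210): 0111110011
Gen 3 (rule 86): 1000011101
Gen 4 (rule 105): 0011010110
Gen 5 (rule 62): 0110111101
Gen 6 (rule 210): 1010011100
Gen 7 (rule 86): 1011100110

Answer: 1011100110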